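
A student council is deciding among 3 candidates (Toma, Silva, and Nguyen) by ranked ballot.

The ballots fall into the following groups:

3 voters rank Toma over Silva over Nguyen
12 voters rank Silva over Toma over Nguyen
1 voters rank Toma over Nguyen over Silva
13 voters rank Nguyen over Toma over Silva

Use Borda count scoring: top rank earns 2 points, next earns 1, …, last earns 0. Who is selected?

Borda scores:
  Toma: 3·2 + 12·1 + 2 + 13·1 = 33
  Silva: 3·1 + 12·2 + 0 + 13·0 = 27
  Nguyen: 3·0 + 12·0 + 1 + 13·2 = 27
Toma has the highest total.

Toma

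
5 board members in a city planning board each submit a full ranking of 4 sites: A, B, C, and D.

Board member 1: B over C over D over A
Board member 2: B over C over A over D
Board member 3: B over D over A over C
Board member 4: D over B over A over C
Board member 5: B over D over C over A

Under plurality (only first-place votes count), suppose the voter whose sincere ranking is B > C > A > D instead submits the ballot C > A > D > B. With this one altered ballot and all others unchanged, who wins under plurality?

First-place totals with the altered ballot: A 0, B 3, C 1, D 1.
The winner is unchanged: still B.

B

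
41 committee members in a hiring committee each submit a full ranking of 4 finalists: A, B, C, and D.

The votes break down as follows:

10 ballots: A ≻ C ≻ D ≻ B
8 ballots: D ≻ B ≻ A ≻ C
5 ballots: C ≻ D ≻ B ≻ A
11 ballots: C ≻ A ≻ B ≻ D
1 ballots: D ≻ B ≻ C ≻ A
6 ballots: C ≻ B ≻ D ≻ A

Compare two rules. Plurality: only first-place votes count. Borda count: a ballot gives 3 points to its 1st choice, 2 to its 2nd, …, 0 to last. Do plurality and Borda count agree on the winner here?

Yes

Plurality first-place counts: A 10, B 0, C 22, D 9 → C.
Borda totals: A 60, B 46, C 87, D 53 → C.
The two rules agree on C.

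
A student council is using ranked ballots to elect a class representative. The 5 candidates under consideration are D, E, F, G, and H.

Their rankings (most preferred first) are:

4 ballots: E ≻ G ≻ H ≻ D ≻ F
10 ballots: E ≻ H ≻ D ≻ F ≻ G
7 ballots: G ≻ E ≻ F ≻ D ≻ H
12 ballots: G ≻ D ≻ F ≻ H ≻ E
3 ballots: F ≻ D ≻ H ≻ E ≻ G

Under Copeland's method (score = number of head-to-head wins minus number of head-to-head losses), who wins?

Pairwise results:
  D vs E: E wins 21–15.
  D vs F: D wins 26–10.
  D vs G: G wins 23–13.
  D vs H: D wins 22–14.
  E vs F: E wins 21–15.
  E vs G: G wins 19–17.
  E vs H: E wins 21–15.
  F vs G: G wins 23–13.
  F vs H: F wins 22–14.
  G vs H: G wins 23–13.
Copeland scores (wins − losses):
  D: 2 − 2 = 0
  E: 3 − 1 = 2
  F: 1 − 3 = -2
  G: 4 − 0 = 4
  H: 0 − 4 = -4
G has the best Copeland score.

G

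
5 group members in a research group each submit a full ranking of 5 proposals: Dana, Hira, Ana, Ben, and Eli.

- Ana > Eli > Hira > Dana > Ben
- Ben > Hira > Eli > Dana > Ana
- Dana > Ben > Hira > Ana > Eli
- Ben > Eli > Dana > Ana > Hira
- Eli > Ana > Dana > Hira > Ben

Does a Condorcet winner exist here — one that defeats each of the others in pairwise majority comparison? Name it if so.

Head-to-head results (5 voters total):
Dana vs Hira: Dana wins 3–2.
Dana vs Ana: Dana wins 3–2.
Dana vs Ben: Dana wins 3–2.
Dana vs Eli: Eli wins 4–1.
Hira vs Ana: Ana wins 3–2.
Hira vs Ben: Ben wins 3–2.
Hira vs Eli: Eli wins 3–2.
Ana vs Ben: Ben wins 3–2.
Ana vs Eli: Eli wins 3–2.
Ben vs Eli: Ben wins 3–2.
No candidate beats all others: Dana beats Ben beats Eli beats Dana, a majority cycle.

None — there is no Condorcet winner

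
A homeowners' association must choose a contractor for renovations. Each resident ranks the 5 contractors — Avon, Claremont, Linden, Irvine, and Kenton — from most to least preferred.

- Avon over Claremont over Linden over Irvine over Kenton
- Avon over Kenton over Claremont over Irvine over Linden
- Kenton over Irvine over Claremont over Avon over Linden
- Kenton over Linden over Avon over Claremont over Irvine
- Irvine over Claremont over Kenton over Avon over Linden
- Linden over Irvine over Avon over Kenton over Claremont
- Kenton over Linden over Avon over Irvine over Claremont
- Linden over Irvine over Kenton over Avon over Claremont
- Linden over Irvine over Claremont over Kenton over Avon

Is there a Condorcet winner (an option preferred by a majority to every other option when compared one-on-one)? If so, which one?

No Condorcet winner

Head-to-head results (9 voters total):
Avon vs Claremont: Avon wins 6–3.
Avon vs Linden: Linden wins 5–4.
Avon vs Irvine: Irvine wins 5–4.
Avon vs Kenton: Kenton wins 6–3.
Claremont vs Linden: Linden wins 5–4.
Claremont vs Irvine: Irvine wins 6–3.
Claremont vs Kenton: Kenton wins 6–3.
Linden vs Irvine: Linden wins 6–3.
Linden vs Kenton: Kenton wins 5–4.
Irvine vs Kenton: Irvine wins 5–4.
No candidate beats all others: Linden beats Irvine beats Kenton beats Linden, a majority cycle.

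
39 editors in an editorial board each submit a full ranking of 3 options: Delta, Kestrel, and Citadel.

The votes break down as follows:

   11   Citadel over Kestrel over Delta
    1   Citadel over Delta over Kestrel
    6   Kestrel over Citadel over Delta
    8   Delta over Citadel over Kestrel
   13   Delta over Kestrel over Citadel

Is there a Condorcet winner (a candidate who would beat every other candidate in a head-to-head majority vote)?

Yes

Head-to-head results (39 voters total):
Delta vs Kestrel: Delta wins 22–17.
Delta vs Citadel: Delta wins 21–18.
Kestrel vs Citadel: Citadel wins 20–19.
Delta beats each rival — Kestrel (22–17), Citadel (21–18) — so Delta is the Condorcet winner.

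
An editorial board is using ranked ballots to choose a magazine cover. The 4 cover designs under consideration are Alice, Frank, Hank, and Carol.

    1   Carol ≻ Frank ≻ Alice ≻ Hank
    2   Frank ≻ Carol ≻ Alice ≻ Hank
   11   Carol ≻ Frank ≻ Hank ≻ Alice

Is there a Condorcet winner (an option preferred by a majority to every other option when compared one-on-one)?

Yes

Head-to-head results (14 voters total):
Alice vs Frank: Frank wins 14–0.
Alice vs Hank: Hank wins 11–3.
Alice vs Carol: Carol wins 14–0.
Frank vs Hank: Frank wins 14–0.
Frank vs Carol: Carol wins 12–2.
Hank vs Carol: Carol wins 14–0.
Carol beats each rival — Alice (14–0), Frank (12–2), Hank (14–0) — so Carol is the Condorcet winner.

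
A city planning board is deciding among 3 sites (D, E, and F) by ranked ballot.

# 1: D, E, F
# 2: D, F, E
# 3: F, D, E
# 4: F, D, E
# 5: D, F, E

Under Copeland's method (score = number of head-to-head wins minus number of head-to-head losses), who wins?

D

Pairwise results:
  D vs E: D wins 5–0.
  D vs F: D wins 3–2.
  E vs F: F wins 4–1.
Copeland scores (wins − losses):
  D: 2 − 0 = 2
  E: 0 − 2 = -2
  F: 1 − 1 = 0
D has the best Copeland score.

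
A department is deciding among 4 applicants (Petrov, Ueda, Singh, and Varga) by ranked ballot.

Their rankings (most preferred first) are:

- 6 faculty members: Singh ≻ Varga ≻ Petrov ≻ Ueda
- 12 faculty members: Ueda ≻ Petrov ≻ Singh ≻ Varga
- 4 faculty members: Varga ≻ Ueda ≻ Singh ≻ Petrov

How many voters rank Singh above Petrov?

10

Ballots ranking Singh above Petrov: 6+4 = 10.
Ballots ranking Petrov above Singh: 12.
So 10 of 22 voters prefer Singh to Petrov.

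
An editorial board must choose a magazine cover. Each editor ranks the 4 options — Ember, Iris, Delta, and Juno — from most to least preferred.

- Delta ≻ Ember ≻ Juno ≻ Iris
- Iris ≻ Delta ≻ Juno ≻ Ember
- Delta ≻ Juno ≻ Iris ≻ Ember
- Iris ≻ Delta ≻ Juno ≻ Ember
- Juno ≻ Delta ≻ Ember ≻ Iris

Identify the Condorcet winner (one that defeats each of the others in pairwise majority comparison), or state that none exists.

Head-to-head results (5 voters total):
Ember vs Iris: Iris wins 3–2.
Ember vs Delta: Delta wins 5–0.
Ember vs Juno: Juno wins 4–1.
Iris vs Delta: Delta wins 3–2.
Iris vs Juno: Juno wins 3–2.
Delta vs Juno: Delta wins 4–1.
Delta beats each rival — Ember (5–0), Iris (3–2), Juno (4–1) — so Delta is the Condorcet winner.

Delta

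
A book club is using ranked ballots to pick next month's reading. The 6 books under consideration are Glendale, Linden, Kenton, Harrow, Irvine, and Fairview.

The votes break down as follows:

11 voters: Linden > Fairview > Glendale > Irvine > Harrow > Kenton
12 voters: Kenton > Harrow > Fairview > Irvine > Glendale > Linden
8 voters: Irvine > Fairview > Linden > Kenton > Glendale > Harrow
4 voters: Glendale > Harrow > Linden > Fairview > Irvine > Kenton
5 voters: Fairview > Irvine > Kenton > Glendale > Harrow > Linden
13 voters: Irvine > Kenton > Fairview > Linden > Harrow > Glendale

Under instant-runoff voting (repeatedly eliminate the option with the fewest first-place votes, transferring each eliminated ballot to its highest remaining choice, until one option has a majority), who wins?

Round 1: Irvine 21, Kenton 12, Linden 11, Fairview 5, Glendale 4, Harrow 0. Harrow has the fewest and is eliminated.
Round 2: Irvine 21, Kenton 12, Linden 11, Fairview 5, Glendale 4. Glendale has the fewest and is eliminated.
Round 3: Irvine 21, Linden 15, Kenton 12, Fairview 5. Fairview has the fewest and is eliminated.
Round 4: Irvine 26, Linden 15, Kenton 12. Kenton has the fewest and is eliminated.
Round 5: Irvine 38, Linden 15. Irvine has a majority.

Irvine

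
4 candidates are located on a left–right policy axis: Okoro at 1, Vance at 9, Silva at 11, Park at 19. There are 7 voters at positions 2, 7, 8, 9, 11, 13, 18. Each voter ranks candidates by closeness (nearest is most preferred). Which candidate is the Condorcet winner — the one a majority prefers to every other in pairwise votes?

With single-peaked preferences on a line, the Condorcet winner is the candidate closest to the median voter.
The median voter (position 9) is closest to Vance at 9.
Check: Vance vs Park — voters closer to Vance: 6 of 7.

Vance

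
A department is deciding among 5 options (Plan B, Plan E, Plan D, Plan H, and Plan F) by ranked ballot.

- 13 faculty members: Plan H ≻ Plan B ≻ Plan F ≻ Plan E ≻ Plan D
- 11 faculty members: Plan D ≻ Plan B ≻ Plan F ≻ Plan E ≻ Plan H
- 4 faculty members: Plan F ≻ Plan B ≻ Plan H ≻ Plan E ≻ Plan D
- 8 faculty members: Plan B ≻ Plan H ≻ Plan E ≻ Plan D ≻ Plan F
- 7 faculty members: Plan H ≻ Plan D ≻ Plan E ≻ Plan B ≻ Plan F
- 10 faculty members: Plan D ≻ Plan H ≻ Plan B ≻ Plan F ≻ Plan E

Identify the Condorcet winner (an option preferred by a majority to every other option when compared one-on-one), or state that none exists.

Head-to-head results (53 voters total):
Plan B vs Plan E: Plan B wins 46–7.
Plan B vs Plan D: Plan D wins 28–25.
Plan B vs Plan H: Plan H wins 30–23.
Plan B vs Plan F: Plan B wins 49–4.
Plan E vs Plan D: Plan D wins 28–25.
Plan E vs Plan H: Plan H wins 42–11.
Plan E vs Plan F: Plan F wins 38–15.
Plan D vs Plan H: Plan H wins 32–21.
Plan D vs Plan F: Plan D wins 36–17.
Plan H vs Plan F: Plan H wins 38–15.
Plan H beats each rival — Plan B (30–23), Plan E (42–11), Plan D (32–21), Plan F (38–15) — so Plan H is the Condorcet winner.

Plan H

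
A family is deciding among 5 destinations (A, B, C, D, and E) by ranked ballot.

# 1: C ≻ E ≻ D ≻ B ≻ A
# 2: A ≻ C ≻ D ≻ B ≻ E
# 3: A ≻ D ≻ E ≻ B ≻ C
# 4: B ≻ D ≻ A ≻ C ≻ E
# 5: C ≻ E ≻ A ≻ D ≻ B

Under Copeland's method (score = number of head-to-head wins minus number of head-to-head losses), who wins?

A

Pairwise results:
  A vs B: A wins 3–2.
  A vs C: A wins 3–2.
  A vs D: A wins 3–2.
  A vs E: A wins 3–2.
  B vs C: C wins 3–2.
  B vs D: D wins 4–1.
  B vs E: E wins 3–2.
  C vs D: C wins 3–2.
  C vs E: C wins 4–1.
  D vs E: D wins 3–2.
Copeland scores (wins − losses):
  A: 4 − 0 = 4
  B: 0 − 4 = -4
  C: 3 − 1 = 2
  D: 2 − 2 = 0
  E: 1 − 3 = -2
A has the best Copeland score.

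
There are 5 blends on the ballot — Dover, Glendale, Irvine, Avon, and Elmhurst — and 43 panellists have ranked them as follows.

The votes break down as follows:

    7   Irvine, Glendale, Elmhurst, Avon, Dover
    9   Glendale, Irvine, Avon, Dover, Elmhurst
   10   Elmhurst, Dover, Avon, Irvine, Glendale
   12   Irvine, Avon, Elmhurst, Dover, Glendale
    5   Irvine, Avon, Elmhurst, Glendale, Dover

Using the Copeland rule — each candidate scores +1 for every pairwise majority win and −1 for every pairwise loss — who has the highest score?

Pairwise results:
  Dover vs Glendale: Dover wins 22–21.
  Dover vs Irvine: Irvine wins 33–10.
  Dover vs Avon: Avon wins 33–10.
  Dover vs Elmhurst: Elmhurst wins 34–9.
  Glendale vs Irvine: Irvine wins 34–9.
  Glendale vs Avon: Avon wins 27–16.
  Glendale vs Elmhurst: Elmhurst wins 27–16.
  Irvine vs Avon: Irvine wins 33–10.
  Irvine vs Elmhurst: Irvine wins 33–10.
  Avon vs Elmhurst: Avon wins 26–17.
Copeland scores (wins − losses):
  Dover: 1 − 3 = -2
  Glendale: 0 − 4 = -4
  Irvine: 4 − 0 = 4
  Avon: 3 − 1 = 2
  Elmhurst: 2 − 2 = 0
Irvine has the best Copeland score.

Irvine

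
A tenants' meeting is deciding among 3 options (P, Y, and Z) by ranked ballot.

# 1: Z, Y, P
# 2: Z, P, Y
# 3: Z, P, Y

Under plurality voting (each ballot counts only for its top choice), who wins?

First-place vote totals:
  P: 0
  Y: 0
  Z: 3
Z has the most first-place votes.

Z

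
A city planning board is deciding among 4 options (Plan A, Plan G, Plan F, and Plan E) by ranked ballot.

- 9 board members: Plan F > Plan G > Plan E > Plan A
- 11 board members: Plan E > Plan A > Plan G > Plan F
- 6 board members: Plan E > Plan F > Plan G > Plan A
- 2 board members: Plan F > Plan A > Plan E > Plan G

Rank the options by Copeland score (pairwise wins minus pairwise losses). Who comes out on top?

Pairwise results:
  Plan A vs Plan G: Plan G wins 15–13.
  Plan A vs Plan F: Plan F wins 17–11.
  Plan A vs Plan E: Plan E wins 26–2.
  Plan G vs Plan F: Plan F wins 17–11.
  Plan G vs Plan E: Plan E wins 19–9.
  Plan F vs Plan E: Plan E wins 17–11.
Copeland scores (wins − losses):
  Plan A: 0 − 3 = -3
  Plan G: 1 − 2 = -1
  Plan F: 2 − 1 = 1
  Plan E: 3 − 0 = 3
Plan E has the best Copeland score.

Plan E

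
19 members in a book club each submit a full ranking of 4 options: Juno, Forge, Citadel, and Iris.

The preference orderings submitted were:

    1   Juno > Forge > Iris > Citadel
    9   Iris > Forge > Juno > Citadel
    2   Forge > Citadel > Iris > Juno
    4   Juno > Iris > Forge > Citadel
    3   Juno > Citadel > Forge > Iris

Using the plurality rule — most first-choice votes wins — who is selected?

First-place vote totals:
  Juno: 8
  Forge: 2
  Citadel: 0
  Iris: 9
Iris has the most first-place votes.

Iris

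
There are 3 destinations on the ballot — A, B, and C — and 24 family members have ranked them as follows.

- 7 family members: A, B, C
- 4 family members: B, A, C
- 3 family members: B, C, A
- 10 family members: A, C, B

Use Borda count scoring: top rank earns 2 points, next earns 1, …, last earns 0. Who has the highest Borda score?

A

Borda scores:
  A: 7·2 + 4·1 + 3·0 + 10·2 = 38
  B: 7·1 + 4·2 + 3·2 + 10·0 = 21
  C: 7·0 + 4·0 + 3·1 + 10·1 = 13
A has the highest total.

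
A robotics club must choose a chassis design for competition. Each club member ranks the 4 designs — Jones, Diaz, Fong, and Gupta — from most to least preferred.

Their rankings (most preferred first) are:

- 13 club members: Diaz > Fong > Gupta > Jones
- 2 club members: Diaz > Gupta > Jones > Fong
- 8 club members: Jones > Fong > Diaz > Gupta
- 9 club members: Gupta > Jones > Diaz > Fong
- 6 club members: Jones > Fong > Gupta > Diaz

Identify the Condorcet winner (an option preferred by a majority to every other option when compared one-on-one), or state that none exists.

Head-to-head results (38 voters total):
Jones vs Diaz: Jones wins 23–15.
Jones vs Fong: Jones wins 25–13.
Jones vs Gupta: Gupta wins 24–14.
Diaz vs Fong: Diaz wins 24–14.
Diaz vs Gupta: Diaz wins 23–15.
Fong vs Gupta: Fong wins 27–11.
No candidate beats all others: Jones beats Diaz beats Gupta beats Jones, a majority cycle.

None — there is no Condorcet winner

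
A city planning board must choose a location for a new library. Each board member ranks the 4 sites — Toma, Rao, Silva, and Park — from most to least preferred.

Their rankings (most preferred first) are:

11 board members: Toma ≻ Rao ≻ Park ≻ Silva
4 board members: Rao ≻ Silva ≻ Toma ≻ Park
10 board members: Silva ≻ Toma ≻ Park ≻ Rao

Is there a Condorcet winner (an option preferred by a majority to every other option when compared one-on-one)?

Head-to-head results (25 voters total):
Toma vs Rao: Toma wins 21–4.
Toma vs Silva: Silva wins 14–11.
Toma vs Park: Toma wins 25–0.
Rao vs Silva: Rao wins 15–10.
Rao vs Park: Rao wins 15–10.
Silva vs Park: Silva wins 14–11.
No candidate beats all others: Toma beats Rao beats Silva beats Toma, a majority cycle.

No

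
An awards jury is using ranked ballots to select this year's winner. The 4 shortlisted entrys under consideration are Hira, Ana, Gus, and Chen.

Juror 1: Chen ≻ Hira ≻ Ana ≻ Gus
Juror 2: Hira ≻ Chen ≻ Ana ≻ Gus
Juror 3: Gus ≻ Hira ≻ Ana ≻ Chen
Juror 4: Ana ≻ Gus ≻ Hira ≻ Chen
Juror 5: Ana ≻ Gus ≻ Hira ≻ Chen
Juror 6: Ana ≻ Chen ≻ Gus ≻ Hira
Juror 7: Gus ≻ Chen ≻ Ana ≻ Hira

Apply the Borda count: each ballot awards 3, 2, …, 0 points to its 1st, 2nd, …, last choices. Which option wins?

Borda scores:
  Hira: 2 + 3 + 2 + 1 + 1 + 0 + 0 = 9
  Ana: 1 + 1 + 1 + 3 + 3 + 3 + 1 = 13
  Gus: 0 + 0 + 3 + 2 + 2 + 1 + 3 = 11
  Chen: 3 + 2 + 0 + 0 + 0 + 2 + 2 = 9
Ana has the highest total.

Ana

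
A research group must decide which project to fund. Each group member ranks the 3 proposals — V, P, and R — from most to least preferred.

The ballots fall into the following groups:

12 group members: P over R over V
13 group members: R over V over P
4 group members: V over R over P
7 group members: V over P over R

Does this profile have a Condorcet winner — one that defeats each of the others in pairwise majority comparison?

No

Head-to-head results (36 voters total):
V vs P: V wins 24–12.
V vs R: R wins 25–11.
P vs R: P wins 19–17.
No candidate beats all others: V beats P beats R beats V, a majority cycle.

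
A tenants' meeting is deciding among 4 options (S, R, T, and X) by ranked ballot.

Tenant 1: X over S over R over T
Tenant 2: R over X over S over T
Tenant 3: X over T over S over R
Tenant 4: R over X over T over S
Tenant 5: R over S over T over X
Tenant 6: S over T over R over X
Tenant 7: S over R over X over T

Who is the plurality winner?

First-place vote totals:
  S: 2
  R: 3
  T: 0
  X: 2
R has the most first-place votes.

R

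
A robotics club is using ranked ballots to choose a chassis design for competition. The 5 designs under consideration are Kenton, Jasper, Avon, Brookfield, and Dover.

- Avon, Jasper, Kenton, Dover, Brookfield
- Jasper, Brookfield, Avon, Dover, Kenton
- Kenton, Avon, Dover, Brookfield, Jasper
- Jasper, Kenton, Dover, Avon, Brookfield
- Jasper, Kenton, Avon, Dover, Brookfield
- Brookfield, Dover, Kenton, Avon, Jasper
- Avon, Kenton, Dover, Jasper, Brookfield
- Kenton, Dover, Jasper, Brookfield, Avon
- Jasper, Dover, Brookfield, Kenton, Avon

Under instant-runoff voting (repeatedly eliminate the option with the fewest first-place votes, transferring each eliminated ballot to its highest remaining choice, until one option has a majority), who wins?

Round 1: Jasper 4, Kenton 2, Avon 2, Brookfield 1, Dover 0. Dover has the fewest and is eliminated.
Round 2: Jasper 4, Kenton 2, Avon 2, Brookfield 1. Brookfield has the fewest and is eliminated.
Round 3: Jasper 4, Kenton 3, Avon 2. Avon has the fewest and is eliminated.
Round 4: Jasper 5, Kenton 4. Jasper has a majority.

Jasper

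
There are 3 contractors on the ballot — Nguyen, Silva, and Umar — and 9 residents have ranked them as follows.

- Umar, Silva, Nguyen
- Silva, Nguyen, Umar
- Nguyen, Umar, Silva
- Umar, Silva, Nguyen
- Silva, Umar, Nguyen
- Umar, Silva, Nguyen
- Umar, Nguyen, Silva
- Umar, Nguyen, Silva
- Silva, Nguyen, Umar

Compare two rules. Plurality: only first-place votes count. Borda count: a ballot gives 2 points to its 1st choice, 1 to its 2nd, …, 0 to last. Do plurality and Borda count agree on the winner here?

Yes

Plurality first-place counts: Nguyen 1, Silva 3, Umar 5 → Umar.
Borda totals: Nguyen 6, Silva 9, Umar 12 → Umar.
The two rules agree on Umar.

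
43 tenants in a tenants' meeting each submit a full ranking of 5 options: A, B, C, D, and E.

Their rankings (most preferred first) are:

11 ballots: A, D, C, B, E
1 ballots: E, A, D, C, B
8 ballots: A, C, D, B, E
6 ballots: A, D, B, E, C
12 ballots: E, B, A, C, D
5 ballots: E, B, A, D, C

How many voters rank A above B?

26

Ballots ranking A above B: 11+1+8+6 = 26.
Ballots ranking B above A: 12+5 = 17.
So 26 of 43 voters prefer A to B.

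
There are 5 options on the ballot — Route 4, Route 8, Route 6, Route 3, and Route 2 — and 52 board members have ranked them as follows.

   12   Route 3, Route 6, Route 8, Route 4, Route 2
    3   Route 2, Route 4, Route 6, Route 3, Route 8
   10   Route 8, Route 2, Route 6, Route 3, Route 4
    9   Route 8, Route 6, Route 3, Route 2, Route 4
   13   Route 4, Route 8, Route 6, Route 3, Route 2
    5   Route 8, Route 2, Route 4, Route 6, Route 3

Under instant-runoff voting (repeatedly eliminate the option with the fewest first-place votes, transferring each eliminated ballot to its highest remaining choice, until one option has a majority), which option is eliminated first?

Round 1: Route 8 24, Route 4 13, Route 3 12, Route 2 3, Route 6 0. Route 6 has the fewest and is eliminated.
Round 2: Route 8 24, Route 4 13, Route 3 12, Route 2 3. Route 2 has the fewest and is eliminated.
Round 3: Route 8 24, Route 4 16, Route 3 12. Route 3 has the fewest and is eliminated.
Round 4: Route 8 36, Route 4 16. Route 8 has a majority.

Route 6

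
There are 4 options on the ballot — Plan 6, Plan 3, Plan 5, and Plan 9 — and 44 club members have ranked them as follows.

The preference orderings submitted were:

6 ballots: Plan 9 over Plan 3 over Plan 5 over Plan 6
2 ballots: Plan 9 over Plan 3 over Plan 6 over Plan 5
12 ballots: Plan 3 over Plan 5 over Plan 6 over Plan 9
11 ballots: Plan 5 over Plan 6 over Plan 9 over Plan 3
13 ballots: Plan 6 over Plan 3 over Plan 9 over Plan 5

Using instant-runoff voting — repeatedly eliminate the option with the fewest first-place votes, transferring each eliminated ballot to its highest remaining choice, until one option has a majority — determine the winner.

Plan 6

Round 1: Plan 6 13, Plan 3 12, Plan 5 11, Plan 9 8. Plan 9 has the fewest and is eliminated.
Round 2: Plan 3 20, Plan 6 13, Plan 5 11. Plan 5 has the fewest and is eliminated.
Round 3: Plan 6 24, Plan 3 20. Plan 6 has a majority.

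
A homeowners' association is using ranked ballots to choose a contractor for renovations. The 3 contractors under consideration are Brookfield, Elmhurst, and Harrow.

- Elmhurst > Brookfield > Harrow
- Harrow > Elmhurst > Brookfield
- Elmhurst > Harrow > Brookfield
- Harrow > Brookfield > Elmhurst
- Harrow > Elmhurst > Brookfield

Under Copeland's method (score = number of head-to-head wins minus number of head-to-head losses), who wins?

Pairwise results:
  Brookfield vs Elmhurst: Elmhurst wins 4–1.
  Brookfield vs Harrow: Harrow wins 4–1.
  Elmhurst vs Harrow: Harrow wins 3–2.
Copeland scores (wins − losses):
  Brookfield: 0 − 2 = -2
  Elmhurst: 1 − 1 = 0
  Harrow: 2 − 0 = 2
Harrow has the best Copeland score.

Harrow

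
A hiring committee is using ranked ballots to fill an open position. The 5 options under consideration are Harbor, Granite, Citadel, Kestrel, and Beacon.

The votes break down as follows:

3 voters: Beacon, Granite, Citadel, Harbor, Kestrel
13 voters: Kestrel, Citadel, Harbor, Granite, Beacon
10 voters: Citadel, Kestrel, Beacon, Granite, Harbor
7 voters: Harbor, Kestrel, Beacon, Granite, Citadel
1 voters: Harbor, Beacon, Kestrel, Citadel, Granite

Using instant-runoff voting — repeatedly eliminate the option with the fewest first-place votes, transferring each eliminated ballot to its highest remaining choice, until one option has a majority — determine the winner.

Round 1: Kestrel 13, Citadel 10, Harbor 8, Beacon 3, Granite 0. Granite has the fewest and is eliminated.
Round 2: Kestrel 13, Citadel 10, Harbor 8, Beacon 3. Beacon has the fewest and is eliminated.
Round 3: Citadel 13, Kestrel 13, Harbor 8. Harbor has the fewest and is eliminated.
Round 4: Kestrel 21, Citadel 13. Kestrel has a majority.

Kestrel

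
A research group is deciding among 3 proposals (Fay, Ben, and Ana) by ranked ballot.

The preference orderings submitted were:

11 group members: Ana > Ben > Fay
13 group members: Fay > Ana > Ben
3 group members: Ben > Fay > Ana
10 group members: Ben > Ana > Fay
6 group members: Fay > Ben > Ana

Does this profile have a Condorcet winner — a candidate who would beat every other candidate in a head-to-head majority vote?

Head-to-head results (43 voters total):
Fay vs Ben: Ben wins 24–19.
Fay vs Ana: Fay wins 22–21.
Ben vs Ana: Ana wins 24–19.
No candidate beats all others: Fay beats Ana beats Ben beats Fay, a majority cycle.

No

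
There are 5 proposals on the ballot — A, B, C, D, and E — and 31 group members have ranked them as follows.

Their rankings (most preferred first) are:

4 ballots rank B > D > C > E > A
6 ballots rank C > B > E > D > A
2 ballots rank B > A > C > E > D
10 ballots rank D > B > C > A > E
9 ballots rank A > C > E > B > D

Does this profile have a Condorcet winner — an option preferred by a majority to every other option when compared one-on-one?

Head-to-head results (31 voters total):
A vs B: B wins 22–9.
A vs C: C wins 20–11.
A vs D: D wins 20–11.
A vs E: A wins 21–10.
B vs C: B wins 16–15.
B vs D: B wins 21–10.
B vs E: B wins 22–9.
C vs D: C wins 17–14.
C vs E: C wins 31–0.
D vs E: E wins 17–14.
B beats each rival — A (22–9), C (16–15), D (21–10), E (22–9) — so B is the Condorcet winner.

Yes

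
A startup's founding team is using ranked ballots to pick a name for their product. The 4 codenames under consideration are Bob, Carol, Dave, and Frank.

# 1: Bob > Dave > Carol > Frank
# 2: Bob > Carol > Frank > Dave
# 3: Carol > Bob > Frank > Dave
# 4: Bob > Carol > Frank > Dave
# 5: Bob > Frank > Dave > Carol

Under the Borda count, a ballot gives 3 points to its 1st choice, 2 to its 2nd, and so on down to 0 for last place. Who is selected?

Borda scores:
  Bob: 3 + 3 + 2 + 3 + 3 = 14
  Carol: 1 + 2 + 3 + 2 + 0 = 8
  Dave: 2 + 0 + 0 + 0 + 1 = 3
  Frank: 0 + 1 + 1 + 1 + 2 = 5
Bob has the highest total.

Bob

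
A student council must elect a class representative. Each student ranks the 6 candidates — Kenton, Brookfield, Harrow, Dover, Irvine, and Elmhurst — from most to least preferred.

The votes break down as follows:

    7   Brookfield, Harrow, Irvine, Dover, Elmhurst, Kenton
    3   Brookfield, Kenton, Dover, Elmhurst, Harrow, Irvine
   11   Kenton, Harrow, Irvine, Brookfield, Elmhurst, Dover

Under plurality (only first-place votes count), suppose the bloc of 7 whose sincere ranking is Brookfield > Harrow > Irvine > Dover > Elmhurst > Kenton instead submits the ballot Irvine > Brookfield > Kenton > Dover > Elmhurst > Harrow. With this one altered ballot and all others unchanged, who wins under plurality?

Kenton

First-place totals with the altered ballot: Kenton 11, Brookfield 3, Harrow 0, Dover 0, Irvine 7, Elmhurst 0.
The winner is unchanged: still Kenton.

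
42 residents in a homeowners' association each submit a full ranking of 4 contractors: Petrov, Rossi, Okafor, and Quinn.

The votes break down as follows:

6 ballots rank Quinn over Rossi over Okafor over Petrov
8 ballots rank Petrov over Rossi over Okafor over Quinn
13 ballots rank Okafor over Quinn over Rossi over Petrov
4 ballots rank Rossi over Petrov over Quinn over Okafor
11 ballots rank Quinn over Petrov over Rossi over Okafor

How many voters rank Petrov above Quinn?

Ballots ranking Petrov above Quinn: 8+4 = 12.
Ballots ranking Quinn above Petrov: 6+13+11 = 30.
So 12 of 42 voters prefer Petrov to Quinn.

12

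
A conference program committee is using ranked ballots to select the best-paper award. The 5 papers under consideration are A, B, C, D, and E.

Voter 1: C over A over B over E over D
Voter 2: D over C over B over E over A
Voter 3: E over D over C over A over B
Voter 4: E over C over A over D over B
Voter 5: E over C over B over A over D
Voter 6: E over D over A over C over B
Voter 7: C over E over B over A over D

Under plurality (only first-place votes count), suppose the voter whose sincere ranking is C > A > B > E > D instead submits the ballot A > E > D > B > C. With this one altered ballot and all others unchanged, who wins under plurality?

First-place totals with the altered ballot: A 1, B 0, C 1, D 1, E 4.
The winner is unchanged: still E.

E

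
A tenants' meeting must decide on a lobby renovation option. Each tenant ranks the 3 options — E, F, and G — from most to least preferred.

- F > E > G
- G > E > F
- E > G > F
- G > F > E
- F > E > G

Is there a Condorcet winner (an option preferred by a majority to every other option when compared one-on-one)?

Head-to-head results (5 voters total):
E vs F: F wins 3–2.
E vs G: E wins 3–2.
F vs G: G wins 3–2.
No candidate beats all others: E beats G beats F beats E, a majority cycle.

No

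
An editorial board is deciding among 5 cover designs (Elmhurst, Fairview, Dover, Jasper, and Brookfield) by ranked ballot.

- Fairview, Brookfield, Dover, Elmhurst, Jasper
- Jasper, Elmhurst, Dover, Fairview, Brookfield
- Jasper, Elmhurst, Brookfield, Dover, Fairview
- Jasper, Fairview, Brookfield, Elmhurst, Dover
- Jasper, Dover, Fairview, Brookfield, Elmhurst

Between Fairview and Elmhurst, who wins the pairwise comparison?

Fairview

Ballots ranking Fairview above Elmhurst: 3.
Ballots ranking Elmhurst above Fairview: 2.
Fairview wins the head-to-head, 3–2.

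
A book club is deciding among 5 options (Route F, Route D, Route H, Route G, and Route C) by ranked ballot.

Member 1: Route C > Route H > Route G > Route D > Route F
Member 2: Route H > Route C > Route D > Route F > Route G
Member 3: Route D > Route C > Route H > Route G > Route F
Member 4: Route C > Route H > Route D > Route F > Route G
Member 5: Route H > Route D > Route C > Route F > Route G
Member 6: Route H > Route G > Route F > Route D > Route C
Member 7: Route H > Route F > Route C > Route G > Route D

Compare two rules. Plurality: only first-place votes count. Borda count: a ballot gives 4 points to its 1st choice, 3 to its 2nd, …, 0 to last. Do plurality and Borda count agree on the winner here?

Yes

Plurality first-place counts: Route F 0, Route D 1, Route H 4, Route G 0, Route C 2 → Route H.
Borda totals: Route F 8, Route D 13, Route H 24, Route G 7, Route C 18 → Route H.
The two rules agree on Route H.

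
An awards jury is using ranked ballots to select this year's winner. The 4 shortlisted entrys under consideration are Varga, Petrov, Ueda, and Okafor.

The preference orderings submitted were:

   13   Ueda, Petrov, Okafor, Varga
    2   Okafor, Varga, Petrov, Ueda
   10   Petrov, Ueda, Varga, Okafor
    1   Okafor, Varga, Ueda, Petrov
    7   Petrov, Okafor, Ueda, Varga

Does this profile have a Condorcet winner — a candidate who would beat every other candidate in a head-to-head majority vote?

Yes

Head-to-head results (33 voters total):
Varga vs Petrov: Petrov wins 30–3.
Varga vs Ueda: Ueda wins 30–3.
Varga vs Okafor: Okafor wins 23–10.
Petrov vs Ueda: Petrov wins 19–14.
Petrov vs Okafor: Petrov wins 30–3.
Ueda vs Okafor: Ueda wins 23–10.
Petrov beats each rival — Varga (30–3), Ueda (19–14), Okafor (30–3) — so Petrov is the Condorcet winner.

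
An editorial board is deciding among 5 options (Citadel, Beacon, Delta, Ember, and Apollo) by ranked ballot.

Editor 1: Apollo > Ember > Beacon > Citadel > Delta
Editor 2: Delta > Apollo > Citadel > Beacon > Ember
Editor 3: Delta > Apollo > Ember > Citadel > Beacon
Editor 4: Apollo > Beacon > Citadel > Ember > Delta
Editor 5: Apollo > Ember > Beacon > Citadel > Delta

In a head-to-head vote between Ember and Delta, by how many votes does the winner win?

1

Ballots ranking Ember above Delta: 3.
Ballots ranking Delta above Ember: 2.
Ember wins 3–2, a margin of 1.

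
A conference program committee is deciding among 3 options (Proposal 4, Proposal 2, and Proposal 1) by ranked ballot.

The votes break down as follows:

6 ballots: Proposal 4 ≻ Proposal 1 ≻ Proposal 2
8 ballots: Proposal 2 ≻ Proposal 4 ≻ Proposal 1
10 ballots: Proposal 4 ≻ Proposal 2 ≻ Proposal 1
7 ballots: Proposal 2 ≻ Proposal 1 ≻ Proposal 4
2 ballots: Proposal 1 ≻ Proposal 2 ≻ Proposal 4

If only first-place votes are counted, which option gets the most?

Proposal 4

First-place vote totals:
  Proposal 4: 16
  Proposal 2: 15
  Proposal 1: 2
Proposal 4 has the most first-place votes.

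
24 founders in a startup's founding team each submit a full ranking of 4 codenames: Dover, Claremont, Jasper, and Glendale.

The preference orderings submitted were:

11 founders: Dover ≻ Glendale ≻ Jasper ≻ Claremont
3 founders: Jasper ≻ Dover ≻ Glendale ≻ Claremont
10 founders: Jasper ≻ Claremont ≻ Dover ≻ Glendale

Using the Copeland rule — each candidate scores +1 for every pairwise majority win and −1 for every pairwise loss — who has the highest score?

Jasper

Pairwise results:
  Dover vs Claremont: Dover wins 14–10.
  Dover vs Jasper: Jasper wins 13–11.
  Dover vs Glendale: Dover wins 24–0.
  Claremont vs Jasper: Jasper wins 24–0.
  Claremont vs Glendale: Glendale wins 14–10.
  Jasper vs Glendale: Jasper wins 13–11.
Copeland scores (wins − losses):
  Dover: 2 − 1 = 1
  Claremont: 0 − 3 = -3
  Jasper: 3 − 0 = 3
  Glendale: 1 − 2 = -1
Jasper has the best Copeland score.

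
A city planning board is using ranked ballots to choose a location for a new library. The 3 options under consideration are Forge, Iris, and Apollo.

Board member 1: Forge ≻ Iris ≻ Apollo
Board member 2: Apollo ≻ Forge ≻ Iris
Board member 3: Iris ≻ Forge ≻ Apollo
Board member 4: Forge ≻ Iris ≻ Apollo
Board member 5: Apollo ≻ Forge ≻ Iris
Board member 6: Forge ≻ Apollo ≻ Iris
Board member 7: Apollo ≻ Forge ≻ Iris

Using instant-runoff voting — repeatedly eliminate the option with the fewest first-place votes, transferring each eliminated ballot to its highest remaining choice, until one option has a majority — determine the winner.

Forge

Round 1: Forge 3, Apollo 3, Iris 1. Iris has the fewest and is eliminated.
Round 2: Forge 4, Apollo 3. Forge has a majority.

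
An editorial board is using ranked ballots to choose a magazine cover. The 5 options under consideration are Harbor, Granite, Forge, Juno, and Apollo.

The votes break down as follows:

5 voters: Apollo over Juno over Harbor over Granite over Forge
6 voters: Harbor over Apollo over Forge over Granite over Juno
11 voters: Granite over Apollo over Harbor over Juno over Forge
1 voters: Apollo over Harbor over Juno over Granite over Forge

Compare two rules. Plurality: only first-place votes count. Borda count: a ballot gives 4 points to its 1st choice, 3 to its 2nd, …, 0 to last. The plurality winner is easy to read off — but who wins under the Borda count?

Apollo

Plurality first-place counts: Harbor 6, Granite 11, Forge 0, Juno 0, Apollo 6 → Granite.
Borda totals: Harbor 59, Granite 56, Forge 12, Juno 28, Apollo 75 → Apollo.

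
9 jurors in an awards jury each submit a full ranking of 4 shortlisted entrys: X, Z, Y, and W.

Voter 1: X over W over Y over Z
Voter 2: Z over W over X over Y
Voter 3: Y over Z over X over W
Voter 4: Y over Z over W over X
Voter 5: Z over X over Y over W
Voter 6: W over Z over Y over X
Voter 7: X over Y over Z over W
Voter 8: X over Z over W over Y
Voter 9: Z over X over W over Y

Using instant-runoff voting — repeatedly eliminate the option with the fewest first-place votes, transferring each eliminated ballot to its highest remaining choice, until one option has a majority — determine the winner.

Round 1: X 3, Z 3, Y 2, W 1. W has the fewest and is eliminated.
Round 2: Z 4, X 3, Y 2. Y has the fewest and is eliminated.
Round 3: Z 6, X 3. Z has a majority.

Z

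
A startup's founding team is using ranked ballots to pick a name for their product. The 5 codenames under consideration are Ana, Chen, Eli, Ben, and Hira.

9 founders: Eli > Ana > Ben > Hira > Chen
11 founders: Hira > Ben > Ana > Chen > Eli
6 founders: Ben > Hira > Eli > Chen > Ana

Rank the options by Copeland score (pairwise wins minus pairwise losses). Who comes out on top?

Ben

Pairwise results:
  Ana vs Chen: Ana wins 20–6.
  Ana vs Eli: Eli wins 15–11.
  Ana vs Ben: Ben wins 17–9.
  Ana vs Hira: Hira wins 17–9.
  Chen vs Eli: Eli wins 15–11.
  Chen vs Ben: Ben wins 26–0.
  Chen vs Hira: Hira wins 26–0.
  Eli vs Ben: Ben wins 17–9.
  Eli vs Hira: Hira wins 17–9.
  Ben vs Hira: Ben wins 15–11.
Copeland scores (wins − losses):
  Ana: 1 − 3 = -2
  Chen: 0 − 4 = -4
  Eli: 2 − 2 = 0
  Ben: 4 − 0 = 4
  Hira: 3 − 1 = 2
Ben has the best Copeland score.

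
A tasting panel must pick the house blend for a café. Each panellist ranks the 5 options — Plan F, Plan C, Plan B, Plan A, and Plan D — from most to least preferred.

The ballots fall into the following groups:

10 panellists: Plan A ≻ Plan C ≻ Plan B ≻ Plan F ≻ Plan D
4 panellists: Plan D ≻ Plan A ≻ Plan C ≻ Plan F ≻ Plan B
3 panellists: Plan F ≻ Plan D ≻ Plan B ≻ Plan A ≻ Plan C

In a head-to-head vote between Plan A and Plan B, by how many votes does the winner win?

Ballots ranking Plan A above Plan B: 10+4 = 14.
Ballots ranking Plan B above Plan A: 3.
Plan A wins 14–3, a margin of 11.

11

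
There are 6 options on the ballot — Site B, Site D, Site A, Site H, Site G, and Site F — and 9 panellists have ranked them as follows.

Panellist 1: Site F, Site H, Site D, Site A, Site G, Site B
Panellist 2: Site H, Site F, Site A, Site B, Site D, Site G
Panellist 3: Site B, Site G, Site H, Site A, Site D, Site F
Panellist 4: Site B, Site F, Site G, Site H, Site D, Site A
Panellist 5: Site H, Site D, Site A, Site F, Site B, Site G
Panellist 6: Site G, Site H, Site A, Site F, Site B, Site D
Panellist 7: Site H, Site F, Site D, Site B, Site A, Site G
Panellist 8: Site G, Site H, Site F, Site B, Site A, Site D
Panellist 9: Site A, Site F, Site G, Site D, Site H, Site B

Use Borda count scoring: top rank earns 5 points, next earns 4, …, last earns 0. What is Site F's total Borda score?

Borda scores:
  Site B: 0 + 2 + 5 + 5 + 1 + 1 + 2 + 2 + 0 = 18
  Site D: 3 + 1 + 1 + 1 + 4 + 0 + 3 + 0 + 2 = 15
  Site A: 2 + 3 + 2 + 0 + 3 + 3 + 1 + 1 + 5 = 20
  Site H: 4 + 5 + 3 + 2 + 5 + 4 + 5 + 4 + 1 = 33
  Site G: 1 + 0 + 4 + 3 + 0 + 5 + 0 + 5 + 3 = 21
  Site F: 5 + 4 + 0 + 4 + 2 + 2 + 4 + 3 + 4 = 28

28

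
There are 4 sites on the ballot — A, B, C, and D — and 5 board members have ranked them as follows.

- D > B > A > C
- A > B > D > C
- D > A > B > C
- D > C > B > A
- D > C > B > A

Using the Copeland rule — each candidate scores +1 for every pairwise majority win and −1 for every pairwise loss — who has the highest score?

D

Pairwise results:
  A vs B: B wins 3–2.
  A vs C: A wins 3–2.
  A vs D: D wins 4–1.
  B vs C: B wins 3–2.
  B vs D: D wins 4–1.
  C vs D: D wins 5–0.
Copeland scores (wins − losses):
  A: 1 − 2 = -1
  B: 2 − 1 = 1
  C: 0 − 3 = -3
  D: 3 − 0 = 3
D has the best Copeland score.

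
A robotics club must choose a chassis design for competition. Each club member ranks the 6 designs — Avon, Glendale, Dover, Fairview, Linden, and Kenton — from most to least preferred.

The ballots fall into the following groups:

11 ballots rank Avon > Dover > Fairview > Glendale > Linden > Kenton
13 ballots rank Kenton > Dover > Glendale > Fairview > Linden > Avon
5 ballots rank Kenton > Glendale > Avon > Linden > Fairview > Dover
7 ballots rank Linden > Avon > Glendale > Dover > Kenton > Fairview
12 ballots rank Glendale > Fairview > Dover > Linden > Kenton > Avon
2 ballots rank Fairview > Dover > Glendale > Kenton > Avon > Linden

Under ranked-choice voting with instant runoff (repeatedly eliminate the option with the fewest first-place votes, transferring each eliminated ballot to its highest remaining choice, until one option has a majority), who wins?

Round 1: Kenton 18, Glendale 12, Avon 11, Linden 7, Fairview 2, Dover 0. Dover has the fewest and is eliminated.
Round 2: Kenton 18, Glendale 12, Avon 11, Linden 7, Fairview 2. Fairview has the fewest and is eliminated.
Round 3: Kenton 18, Glendale 14, Avon 11, Linden 7. Linden has the fewest and is eliminated.
Round 4: Avon 18, Kenton 18, Glendale 14. Glendale has the fewest and is eliminated.
Round 5: Kenton 32, Avon 18. Kenton has a majority.

Kenton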